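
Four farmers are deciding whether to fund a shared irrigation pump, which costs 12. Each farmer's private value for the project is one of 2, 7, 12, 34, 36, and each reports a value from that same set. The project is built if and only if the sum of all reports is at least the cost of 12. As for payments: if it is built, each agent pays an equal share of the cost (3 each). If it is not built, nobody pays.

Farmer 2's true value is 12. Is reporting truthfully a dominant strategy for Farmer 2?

Yes

Check each profile of the others' reports and compare truth against every alternative report.
Others report (2, 2, 2): truth gives 9, best alternative gives 9.
Others report (2, 2, 7): truth gives 9, best alternative gives 9.
Others report (2, 2, 12): truth gives 9, best alternative gives 9.
Others report (2, 2, 34): truth gives 9, best alternative gives 9.
Others report (2, 2, 36): truth gives 9, best alternative gives 9.
Others report (2, 7, 2): truth gives 9, best alternative gives 9.
(Remaining 119 profiles checked similarly; truth is weakly best in each.)
In every case the truthful report is at least as good as any alternative, so it is a dominant strategy.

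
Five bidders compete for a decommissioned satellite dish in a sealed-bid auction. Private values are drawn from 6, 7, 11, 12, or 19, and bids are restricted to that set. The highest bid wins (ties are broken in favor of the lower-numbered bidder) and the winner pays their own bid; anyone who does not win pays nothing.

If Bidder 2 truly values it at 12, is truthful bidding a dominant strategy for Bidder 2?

Consider the case where Bidder 1 bids 6, Bidder 3 bids 6, Bidder 4 bids 6 and Bidder 5 bids 6.
Truthful bid 12: wins, pays 12, utility 12 - 12 = 0.
Bid 7 instead: wins, pays 7, utility 12 - 7 = 5.
Since 5 > 0, bidding 7 is strictly better here, so truthful bidding is not dominant.

No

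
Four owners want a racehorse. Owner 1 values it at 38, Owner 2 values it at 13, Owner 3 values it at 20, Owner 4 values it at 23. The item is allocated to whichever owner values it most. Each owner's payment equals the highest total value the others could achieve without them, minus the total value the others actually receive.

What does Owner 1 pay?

Owner 1 has the highest value and receives the item.
Without Owner 1, the item would go to the next-highest value, 23, so the others could achieve 23.
With Owner 1 present and winning, the others receive nothing, so their total is 0.
Payment = 23 - 0 = 23.

23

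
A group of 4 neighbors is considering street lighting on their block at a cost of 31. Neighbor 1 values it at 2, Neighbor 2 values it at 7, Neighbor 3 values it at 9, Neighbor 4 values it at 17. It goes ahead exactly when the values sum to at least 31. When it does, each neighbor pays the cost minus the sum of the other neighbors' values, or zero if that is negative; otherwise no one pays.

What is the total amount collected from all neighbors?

21

Total value 35 ≥ cost 31, so it is built.
Neighbor 1: others sum to 33; max(0, 31 - 33) = 0.
Neighbor 2: others sum to 28; max(0, 31 - 28) = 3.
Neighbor 3: others sum to 26; max(0, 31 - 26) = 5.
Neighbor 4: others sum to 18; max(0, 31 - 18) = 13.
Total collected = 0 + 3 + 5 + 13 = 21.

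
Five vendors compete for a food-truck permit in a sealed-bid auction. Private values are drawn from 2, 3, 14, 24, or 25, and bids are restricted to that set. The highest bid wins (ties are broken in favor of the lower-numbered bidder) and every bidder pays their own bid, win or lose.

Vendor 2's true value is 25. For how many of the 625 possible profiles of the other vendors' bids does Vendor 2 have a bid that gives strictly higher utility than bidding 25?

317

Others bid (2, 2, 2, 2): truth gives 0; bid 3 gives 22 > 0. Violating.
Others bid (2, 2, 2, 3): truth gives 0; bid 3 gives 22 > 0. Violating.
Others bid (2, 2, 2, 14): truth gives 0; bid 14 gives 11 > 0. Violating.
Others bid (2, 2, 2, 24): truth gives 0; bid 24 gives 1 > 0. Violating.
Others bid (2, 2, 2, 25): truth gives 0; no alternative beats it.
Others bid (2, 2, 3, 25): truth gives 0; no alternative beats it.
(Checking all 625 profiles: 317 have a profitable deviation, 308 do not.)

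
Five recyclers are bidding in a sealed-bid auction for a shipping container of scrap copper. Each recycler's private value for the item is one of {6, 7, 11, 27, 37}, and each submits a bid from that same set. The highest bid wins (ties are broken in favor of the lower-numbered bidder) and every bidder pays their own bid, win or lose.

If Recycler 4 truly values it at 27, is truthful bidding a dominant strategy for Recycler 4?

No

Consider the case where Recycler 1 bids 6, Recycler 2 bids 6, Recycler 3 bids 6 and Recycler 5 bids 6.
Truthful bid 27: wins, pays 27, utility 27 - 27 = 0.
Bid 7 instead: wins, pays 7, utility 27 - 7 = 20.
Since 20 > 0, bidding 7 is strictly better here, so truthful bidding is not dominant.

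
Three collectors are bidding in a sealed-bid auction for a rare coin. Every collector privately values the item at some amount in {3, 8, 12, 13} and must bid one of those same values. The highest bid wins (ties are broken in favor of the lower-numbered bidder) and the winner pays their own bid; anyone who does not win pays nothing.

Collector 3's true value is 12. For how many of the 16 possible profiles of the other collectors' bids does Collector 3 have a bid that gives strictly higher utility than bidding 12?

1

Others bid (3, 3): truth gives 0; bid 8 gives 4 > 0. Violating.
Others bid (3, 8): truth gives 0; no alternative beats it.
Others bid (3, 12): truth gives 0; no alternative beats it.
(Checking all 16 profiles: 1 has a profitable deviation, 15 do not.)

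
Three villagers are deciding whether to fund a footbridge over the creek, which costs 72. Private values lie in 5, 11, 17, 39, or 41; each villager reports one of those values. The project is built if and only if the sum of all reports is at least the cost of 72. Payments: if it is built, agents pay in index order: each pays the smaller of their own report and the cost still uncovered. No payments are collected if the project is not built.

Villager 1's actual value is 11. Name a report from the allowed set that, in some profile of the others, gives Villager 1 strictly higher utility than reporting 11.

5

Suppose Villager 2 reports 39 and Villager 3 reports 39.
Report 11: project built, pays 11, utility 11 - 11 = 0.
Report 5: project built, pays 5, utility 11 - 5 = 6.
So reporting 5 beats truth here (6 > 0).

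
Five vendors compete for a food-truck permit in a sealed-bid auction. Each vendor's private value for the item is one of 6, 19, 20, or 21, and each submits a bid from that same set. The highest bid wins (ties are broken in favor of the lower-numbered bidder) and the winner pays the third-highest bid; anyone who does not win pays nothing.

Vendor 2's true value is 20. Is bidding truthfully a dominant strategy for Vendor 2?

Consider the case where Vendor 1 bids 6, Vendor 3 bids 6, Vendor 4 bids 6 and Vendor 5 bids 21.
Truthful bid 20: loses, pays 0, utility 0.
Bid 21 instead: wins, pays 6, utility 20 - 6 = 14.
Since 14 > 0, bidding 21 is strictly better here, so truthful bidding is not dominant.

No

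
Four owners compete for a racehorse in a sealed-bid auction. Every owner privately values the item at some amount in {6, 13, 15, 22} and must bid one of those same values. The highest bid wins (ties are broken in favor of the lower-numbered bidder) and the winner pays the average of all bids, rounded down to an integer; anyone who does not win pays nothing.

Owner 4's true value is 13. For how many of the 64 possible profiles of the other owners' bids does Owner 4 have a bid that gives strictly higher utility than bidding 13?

Others bid (6, 6, 13): truth gives 0; bid 15 gives 3 > 0. Violating.
Others bid (6, 6, 15): truth gives 0; bid 22 gives 1 > 0. Violating.
Others bid (6, 13, 6): truth gives 0; bid 15 gives 3 > 0. Violating.
Others bid (6, 13, 13): truth gives 0; bid 15 gives 2 > 0. Violating.
Others bid (6, 6, 6): truth gives 6; no alternative beats it.
Others bid (6, 6, 22): truth gives 0; no alternative beats it.
(Checking all 64 profiles: 9 have a profitable deviation, 55 do not.)

9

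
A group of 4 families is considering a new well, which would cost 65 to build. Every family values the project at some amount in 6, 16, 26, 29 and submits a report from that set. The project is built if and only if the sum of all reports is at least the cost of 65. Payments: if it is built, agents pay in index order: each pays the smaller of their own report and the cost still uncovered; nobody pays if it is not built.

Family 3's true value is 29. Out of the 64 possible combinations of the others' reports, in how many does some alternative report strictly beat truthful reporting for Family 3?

51

Others report (6, 6, 29): truth gives 0; report 26 gives 3 > 0. Violating.
Others report (6, 16, 26): truth gives 0; report 26 gives 3 > 0. Violating.
Others report (6, 16, 29): truth gives 0; report 16 gives 13 > 0. Violating.
Others report (6, 26, 16): truth gives 0; report 26 gives 3 > 0. Violating.
Others report (6, 6, 6): truth gives 0; no alternative beats it.
Others report (6, 6, 16): truth gives 0; no alternative beats it.
(Checking all 64 profiles: 51 have a profitable deviation, 13 do not.)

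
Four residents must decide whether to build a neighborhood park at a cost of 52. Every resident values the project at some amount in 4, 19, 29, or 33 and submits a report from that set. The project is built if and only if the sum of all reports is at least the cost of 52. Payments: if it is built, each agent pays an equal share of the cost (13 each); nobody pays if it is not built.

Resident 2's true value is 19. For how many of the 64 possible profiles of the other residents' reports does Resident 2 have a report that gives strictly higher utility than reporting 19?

3

Others report (4, 4, 19): truth gives 0; report 29 gives 6 > 0. Violating.
Others report (4, 19, 4): truth gives 0; report 29 gives 6 > 0. Violating.
Others report (19, 4, 4): truth gives 0; report 29 gives 6 > 0. Violating.
Others report (4, 4, 4): truth gives 0; no alternative beats it.
Others report (4, 4, 29): truth gives 6; no alternative beats it.
(Checking all 64 profiles: 3 have a profitable deviation, 61 do not.)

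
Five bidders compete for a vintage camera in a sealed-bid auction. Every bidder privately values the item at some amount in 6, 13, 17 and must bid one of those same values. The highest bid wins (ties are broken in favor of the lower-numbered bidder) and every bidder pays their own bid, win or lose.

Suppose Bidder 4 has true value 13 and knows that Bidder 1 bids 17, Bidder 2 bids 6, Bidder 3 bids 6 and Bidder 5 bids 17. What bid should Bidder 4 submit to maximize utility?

6

Bid 6: loses but pays 6, utility -6.
Bid 13: loses but pays 13, utility -13.
Bid 17: loses but pays 17, utility -17.
The best choice is 6 with utility -6.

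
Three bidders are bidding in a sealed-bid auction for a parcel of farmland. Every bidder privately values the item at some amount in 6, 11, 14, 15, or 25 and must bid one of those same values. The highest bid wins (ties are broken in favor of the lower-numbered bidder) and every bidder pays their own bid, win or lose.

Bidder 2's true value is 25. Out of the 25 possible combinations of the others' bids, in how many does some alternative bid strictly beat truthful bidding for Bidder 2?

17

Others bid (6, 6): truth gives 0; bid 11 gives 14 > 0. Violating.
Others bid (6, 11): truth gives 0; bid 11 gives 14 > 0. Violating.
Others bid (6, 14): truth gives 0; bid 14 gives 11 > 0. Violating.
Others bid (6, 15): truth gives 0; bid 15 gives 10 > 0. Violating.
Others bid (6, 25): truth gives 0; no alternative beats it.
Others bid (11, 25): truth gives 0; no alternative beats it.
(Checking all 25 profiles: 17 have a profitable deviation, 8 do not.)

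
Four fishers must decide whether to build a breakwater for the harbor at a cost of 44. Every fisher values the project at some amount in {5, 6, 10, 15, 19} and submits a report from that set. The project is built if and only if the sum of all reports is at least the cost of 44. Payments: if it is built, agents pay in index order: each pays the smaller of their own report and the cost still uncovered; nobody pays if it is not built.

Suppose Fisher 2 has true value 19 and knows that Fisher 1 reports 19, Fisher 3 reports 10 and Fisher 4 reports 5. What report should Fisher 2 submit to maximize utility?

Report 5: project not built, utility 0.
Report 6: project not built, utility 0.
Report 10: project built, pays 10, utility 19 - 10 = 9.
Report 15: project built, pays 15, utility 19 - 15 = 4.
Report 19: project built, pays 19, utility 19 - 19 = 0.
The best choice is 10 with utility 9.

10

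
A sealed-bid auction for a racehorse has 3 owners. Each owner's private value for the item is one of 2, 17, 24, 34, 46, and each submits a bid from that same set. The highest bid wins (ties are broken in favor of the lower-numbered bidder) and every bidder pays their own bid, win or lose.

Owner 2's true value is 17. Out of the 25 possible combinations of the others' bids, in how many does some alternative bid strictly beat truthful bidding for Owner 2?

23

Others bid (2, 24): truth gives -17; bid 2 gives -2 > -17. Violating.
Others bid (2, 34): truth gives -17; bid 2 gives -2 > -17. Violating.
Others bid (2, 46): truth gives -17; bid 2 gives -2 > -17. Violating.
Others bid (17, 2): truth gives -17; bid 2 gives -2 > -17. Violating.
Others bid (2, 2): truth gives 0; no alternative beats it.
Others bid (2, 17): truth gives 0; no alternative beats it.
(Checking all 25 profiles: 23 have a profitable deviation, 2 do not.)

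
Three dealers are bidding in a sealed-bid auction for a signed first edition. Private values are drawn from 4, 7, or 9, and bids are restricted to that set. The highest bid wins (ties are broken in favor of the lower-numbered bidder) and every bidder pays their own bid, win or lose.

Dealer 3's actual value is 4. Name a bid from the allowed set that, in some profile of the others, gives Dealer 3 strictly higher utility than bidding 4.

Suppose Dealer 1 bids 4 and Dealer 2 bids 4.
Bid 4: loses but pays 4, utility -4.
Bid 7: wins, pays 7, utility 4 - 7 = -3.
So bidding 7 beats truth here (-3 > -4).

7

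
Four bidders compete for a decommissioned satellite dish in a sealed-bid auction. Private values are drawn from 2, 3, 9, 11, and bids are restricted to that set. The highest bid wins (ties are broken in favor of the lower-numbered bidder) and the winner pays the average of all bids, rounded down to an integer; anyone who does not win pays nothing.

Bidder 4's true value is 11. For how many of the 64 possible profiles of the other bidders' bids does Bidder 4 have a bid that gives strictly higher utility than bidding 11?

Others bid (2, 2, 2): truth gives 7; bid 3 gives 9 > 7. Violating.
Others bid (3, 3, 3): truth gives 6; bid 9 gives 7 > 6. Violating.
Others bid (2, 2, 3): truth gives 7; no alternative beats it.
Others bid (2, 2, 9): truth gives 5; no alternative beats it.
(Checking all 64 profiles: 2 have a profitable deviation, 62 do not.)

2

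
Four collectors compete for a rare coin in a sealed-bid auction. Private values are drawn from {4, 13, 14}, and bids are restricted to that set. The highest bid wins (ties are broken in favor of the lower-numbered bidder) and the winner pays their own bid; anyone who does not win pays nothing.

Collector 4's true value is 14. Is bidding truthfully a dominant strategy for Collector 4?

No

Consider the case where Collector 1 bids 4, Collector 2 bids 4 and Collector 3 bids 4.
Truthful bid 14: wins, pays 14, utility 14 - 14 = 0.
Bid 13 instead: wins, pays 13, utility 14 - 13 = 1.
Since 1 > 0, bidding 13 is strictly better here, so truthful bidding is not dominant.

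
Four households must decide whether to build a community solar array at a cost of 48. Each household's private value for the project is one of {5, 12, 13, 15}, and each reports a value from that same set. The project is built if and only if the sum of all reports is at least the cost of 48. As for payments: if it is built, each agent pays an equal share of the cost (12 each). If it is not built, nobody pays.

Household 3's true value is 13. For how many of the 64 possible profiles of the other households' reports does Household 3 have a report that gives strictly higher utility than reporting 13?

Others report (5, 13, 15): truth gives 0; report 15 gives 1 > 0. Violating.
Others report (5, 15, 13): truth gives 0; report 15 gives 1 > 0. Violating.
Others report (13, 5, 15): truth gives 0; report 15 gives 1 > 0. Violating.
Others report (13, 15, 5): truth gives 0; report 15 gives 1 > 0. Violating.
Others report (5, 5, 5): truth gives 0; no alternative beats it.
Others report (5, 5, 12): truth gives 0; no alternative beats it.
(Checking all 64 profiles: 6 have a profitable deviation, 58 do not.)

6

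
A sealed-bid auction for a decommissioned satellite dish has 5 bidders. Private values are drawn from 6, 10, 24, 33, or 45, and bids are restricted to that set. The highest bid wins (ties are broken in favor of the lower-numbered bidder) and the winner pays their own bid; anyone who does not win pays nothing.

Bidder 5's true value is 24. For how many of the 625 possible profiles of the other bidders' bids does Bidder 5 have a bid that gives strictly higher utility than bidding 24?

Others bid (6, 6, 6, 6): truth gives 0; bid 10 gives 14 > 0. Violating.
Others bid (6, 6, 6, 10): truth gives 0; no alternative beats it.
Others bid (6, 6, 6, 24): truth gives 0; no alternative beats it.
(Checking all 625 profiles: 1 has a profitable deviation, 624 do not.)

1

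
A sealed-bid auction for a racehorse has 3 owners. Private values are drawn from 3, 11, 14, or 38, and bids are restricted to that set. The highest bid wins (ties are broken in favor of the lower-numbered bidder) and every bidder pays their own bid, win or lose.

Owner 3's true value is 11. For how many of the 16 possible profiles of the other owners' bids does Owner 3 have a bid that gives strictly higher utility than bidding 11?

Others bid (3, 11): truth gives -11; bid 3 gives -3 > -11. Violating.
Others bid (3, 14): truth gives -11; bid 3 gives -3 > -11. Violating.
Others bid (3, 38): truth gives -11; bid 3 gives -3 > -11. Violating.
Others bid (11, 3): truth gives -11; bid 3 gives -3 > -11. Violating.
Others bid (3, 3): truth gives 0; no alternative beats it.
(Checking all 16 profiles: 15 have a profitable deviation, 1 does not.)

15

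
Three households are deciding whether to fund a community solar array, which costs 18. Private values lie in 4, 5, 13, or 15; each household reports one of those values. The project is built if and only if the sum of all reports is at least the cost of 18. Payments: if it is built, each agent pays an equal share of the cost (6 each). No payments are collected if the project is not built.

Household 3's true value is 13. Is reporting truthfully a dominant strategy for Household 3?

Check each profile of the others' reports and compare truth against every alternative report.
Others report (4, 4): truth gives 7, best alternative gives 7.
Others report (4, 5): truth gives 7, best alternative gives 7.
Others report (4, 13): truth gives 7, best alternative gives 7.
Others report (4, 15): truth gives 7, best alternative gives 7.
Others report (5, 4): truth gives 7, best alternative gives 7.
Others report (5, 5): truth gives 7, best alternative gives 7.
(Remaining 10 profiles checked similarly; truth is weakly best in each.)
In every case the truthful report is at least as good as any alternative, so it is a dominant strategy.

Yes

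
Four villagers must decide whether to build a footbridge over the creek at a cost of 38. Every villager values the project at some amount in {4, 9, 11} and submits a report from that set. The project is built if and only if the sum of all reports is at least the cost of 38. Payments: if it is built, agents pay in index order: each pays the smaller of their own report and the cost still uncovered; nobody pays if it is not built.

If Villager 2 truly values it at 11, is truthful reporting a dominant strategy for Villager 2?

Consider the case where Villager 1 reports 9, Villager 3 reports 9 and Villager 4 reports 11.
Truthful report 11: project built, pays 11, utility 11 - 11 = 0.
Report 9 instead: project built, pays 9, utility 11 - 9 = 2.
Since 2 > 0, reporting 9 is strictly better here, so truthful reporting is not dominant.

No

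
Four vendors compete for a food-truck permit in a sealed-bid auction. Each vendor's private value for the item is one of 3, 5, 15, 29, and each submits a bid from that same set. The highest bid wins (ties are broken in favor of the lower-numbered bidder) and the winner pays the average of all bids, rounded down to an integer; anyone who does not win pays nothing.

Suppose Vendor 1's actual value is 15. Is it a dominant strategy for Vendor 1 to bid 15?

Consider the case where Vendor 2 bids 3, Vendor 3 bids 3 and Vendor 4 bids 3.
Truthful bid 15: wins, pays 6, utility 15 - 6 = 9.
Bid 3 instead: wins, pays 3, utility 15 - 3 = 12.
Since 12 > 9, bidding 3 is strictly better here, so truthful bidding is not dominant.

No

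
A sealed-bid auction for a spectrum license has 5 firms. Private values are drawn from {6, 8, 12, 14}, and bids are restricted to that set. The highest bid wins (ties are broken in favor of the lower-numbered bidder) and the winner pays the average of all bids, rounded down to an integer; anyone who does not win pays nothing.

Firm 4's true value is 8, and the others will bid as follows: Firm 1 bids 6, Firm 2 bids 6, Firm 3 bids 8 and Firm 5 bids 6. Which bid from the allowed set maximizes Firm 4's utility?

Bid 6: loses, pays 0, utility 0.
Bid 8: loses, pays 0, utility 0.
Bid 12: wins, pays 7, utility 8 - 7 = 1.
Bid 14: wins, pays 8, utility 8 - 8 = 0.
The best choice is 12 with utility 1.

12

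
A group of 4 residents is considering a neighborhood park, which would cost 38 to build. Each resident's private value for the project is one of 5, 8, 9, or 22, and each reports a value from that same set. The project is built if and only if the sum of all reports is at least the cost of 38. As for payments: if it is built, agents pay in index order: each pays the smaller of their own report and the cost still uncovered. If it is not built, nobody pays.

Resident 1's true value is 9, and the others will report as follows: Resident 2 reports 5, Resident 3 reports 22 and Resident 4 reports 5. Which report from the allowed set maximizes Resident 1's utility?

Report 5: project not built, utility 0.
Report 8: project built, pays 8, utility 9 - 8 = 1.
Report 9: project built, pays 9, utility 9 - 9 = 0.
Report 22: project built, pays 22, utility 9 - 22 = -13.
The best choice is 8 with utility 1.

8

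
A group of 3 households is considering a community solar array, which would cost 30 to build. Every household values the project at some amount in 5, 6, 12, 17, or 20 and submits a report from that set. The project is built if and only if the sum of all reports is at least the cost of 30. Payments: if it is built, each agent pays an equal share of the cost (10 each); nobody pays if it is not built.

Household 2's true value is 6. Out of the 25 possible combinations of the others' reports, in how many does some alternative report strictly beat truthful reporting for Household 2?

1

Others report (12, 12): truth gives -4; report 5 gives 0 > -4. Violating.
Others report (5, 5): truth gives 0; no alternative beats it.
Others report (5, 6): truth gives 0; no alternative beats it.
(Checking all 25 profiles: 1 has a profitable deviation, 24 do not.)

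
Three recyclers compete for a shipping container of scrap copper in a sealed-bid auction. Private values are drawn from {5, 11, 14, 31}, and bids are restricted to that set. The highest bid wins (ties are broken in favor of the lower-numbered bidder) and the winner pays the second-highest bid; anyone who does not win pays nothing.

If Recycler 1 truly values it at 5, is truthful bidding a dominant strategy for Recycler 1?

Yes

Check each profile of the others' bids and compare truth against every alternative bid.
Others bid (5, 11): truth gives 0, best alternative gives -6.
Others bid (11, 5): truth gives 0, best alternative gives -6.
Others bid (11, 11): truth gives 0, best alternative gives -6.
Others bid (5, 5): truth gives 0, best alternative gives 0.
Others bid (5, 14): truth gives 0, best alternative gives 0.
Others bid (5, 31): truth gives 0, best alternative gives 0.
(Remaining 10 profiles checked similarly; truth is weakly best in each.)
In every case the truthful bid is at least as good as any alternative, so it is a dominant strategy.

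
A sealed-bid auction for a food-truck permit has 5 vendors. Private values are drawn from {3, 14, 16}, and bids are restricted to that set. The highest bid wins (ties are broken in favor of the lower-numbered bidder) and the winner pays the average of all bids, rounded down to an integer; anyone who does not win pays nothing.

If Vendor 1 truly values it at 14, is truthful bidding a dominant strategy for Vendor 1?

No

Consider the case where Vendor 2 bids 3, Vendor 3 bids 3, Vendor 4 bids 3 and Vendor 5 bids 3.
Truthful bid 14: wins, pays 5, utility 14 - 5 = 9.
Bid 3 instead: wins, pays 3, utility 14 - 3 = 11.
Since 11 > 9, bidding 3 is strictly better here, so truthful bidding is not dominant.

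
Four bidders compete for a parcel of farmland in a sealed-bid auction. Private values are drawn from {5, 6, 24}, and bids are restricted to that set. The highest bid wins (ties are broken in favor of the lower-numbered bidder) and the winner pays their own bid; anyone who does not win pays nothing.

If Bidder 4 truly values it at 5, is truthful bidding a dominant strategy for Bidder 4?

Check each profile of the others' bids and compare truth against every alternative bid.
Others bid (5, 5, 5): truth gives 0, best alternative gives -1.
Others bid (5, 5, 6): truth gives 0, best alternative gives 0.
Others bid (5, 5, 24): truth gives 0, best alternative gives 0.
Others bid (5, 6, 5): truth gives 0, best alternative gives 0.
Others bid (5, 6, 6): truth gives 0, best alternative gives 0.
Others bid (5, 6, 24): truth gives 0, best alternative gives 0.
(Remaining 21 profiles checked similarly; truth is weakly best in each.)
In every case the truthful bid is at least as good as any alternative, so it is a dominant strategy.

Yes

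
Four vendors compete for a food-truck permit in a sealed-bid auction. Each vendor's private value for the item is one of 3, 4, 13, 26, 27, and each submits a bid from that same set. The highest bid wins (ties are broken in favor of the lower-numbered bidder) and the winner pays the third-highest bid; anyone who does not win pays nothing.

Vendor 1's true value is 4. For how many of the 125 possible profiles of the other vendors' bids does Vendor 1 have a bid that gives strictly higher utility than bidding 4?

9

Others bid (3, 3, 13): truth gives 0; bid 13 gives 1 > 0. Violating.
Others bid (3, 3, 26): truth gives 0; bid 26 gives 1 > 0. Violating.
Others bid (3, 3, 27): truth gives 0; bid 27 gives 1 > 0. Violating.
Others bid (3, 13, 3): truth gives 0; bid 13 gives 1 > 0. Violating.
Others bid (3, 3, 3): truth gives 1; no alternative beats it.
Others bid (3, 3, 4): truth gives 1; no alternative beats it.
(Checking all 125 profiles: 9 have a profitable deviation, 116 do not.)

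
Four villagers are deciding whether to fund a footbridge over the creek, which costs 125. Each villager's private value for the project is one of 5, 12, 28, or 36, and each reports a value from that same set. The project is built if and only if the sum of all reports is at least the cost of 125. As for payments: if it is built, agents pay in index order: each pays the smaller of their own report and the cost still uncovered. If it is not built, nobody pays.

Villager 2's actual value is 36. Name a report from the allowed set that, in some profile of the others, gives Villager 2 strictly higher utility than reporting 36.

Suppose Villager 1 reports 28, Villager 3 reports 36 and Villager 4 reports 36.
Report 36: project built, pays 36, utility 36 - 36 = 0.
Report 28: project built, pays 28, utility 36 - 28 = 8.
So reporting 28 beats truth here (8 > 0).

28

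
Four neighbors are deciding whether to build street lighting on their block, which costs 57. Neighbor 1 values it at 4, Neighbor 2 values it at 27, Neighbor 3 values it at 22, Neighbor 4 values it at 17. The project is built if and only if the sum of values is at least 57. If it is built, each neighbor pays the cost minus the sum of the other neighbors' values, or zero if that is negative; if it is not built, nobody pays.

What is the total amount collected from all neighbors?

Total value 70 ≥ cost 57, so it is built.
Neighbor 1: others sum to 66; max(0, 57 - 66) = 0.
Neighbor 2: others sum to 43; max(0, 57 - 43) = 14.
Neighbor 3: others sum to 48; max(0, 57 - 48) = 9.
Neighbor 4: others sum to 53; max(0, 57 - 53) = 4.
Total collected = 0 + 14 + 9 + 4 = 27.

27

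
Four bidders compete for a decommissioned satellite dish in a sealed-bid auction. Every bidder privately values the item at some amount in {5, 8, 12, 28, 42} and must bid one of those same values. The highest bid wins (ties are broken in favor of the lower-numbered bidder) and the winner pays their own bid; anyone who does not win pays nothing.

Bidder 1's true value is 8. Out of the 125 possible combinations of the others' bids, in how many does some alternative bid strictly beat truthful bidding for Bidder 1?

Others bid (5, 5, 5): truth gives 0; bid 5 gives 3 > 0. Violating.
Others bid (5, 5, 8): truth gives 0; no alternative beats it.
Others bid (5, 5, 12): truth gives 0; no alternative beats it.
(Checking all 125 profiles: 1 has a profitable deviation, 124 do not.)

1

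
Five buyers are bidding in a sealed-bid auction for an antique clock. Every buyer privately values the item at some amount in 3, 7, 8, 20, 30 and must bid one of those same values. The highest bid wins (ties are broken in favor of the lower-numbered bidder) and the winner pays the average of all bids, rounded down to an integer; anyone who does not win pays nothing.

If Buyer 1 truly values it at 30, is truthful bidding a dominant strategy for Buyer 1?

No

Consider the case where Buyer 2 bids 3, Buyer 3 bids 3, Buyer 4 bids 3 and Buyer 5 bids 3.
Truthful bid 30: wins, pays 8, utility 30 - 8 = 22.
Bid 3 instead: wins, pays 3, utility 30 - 3 = 27.
Since 27 > 22, bidding 3 is strictly better here, so truthful bidding is not dominant.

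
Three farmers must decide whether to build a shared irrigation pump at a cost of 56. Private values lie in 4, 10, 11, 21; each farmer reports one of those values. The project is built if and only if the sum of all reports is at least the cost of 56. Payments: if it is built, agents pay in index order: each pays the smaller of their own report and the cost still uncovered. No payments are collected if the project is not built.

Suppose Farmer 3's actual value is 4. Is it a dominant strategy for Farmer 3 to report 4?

Check each profile of the others' reports and compare truth against every alternative report.
Others report (4, 4): truth gives 0, best alternative gives 0.
Others report (4, 10): truth gives 0, best alternative gives 0.
Others report (4, 11): truth gives 0, best alternative gives 0.
Others report (4, 21): truth gives 0, best alternative gives 0.
Others report (10, 4): truth gives 0, best alternative gives 0.
Others report (10, 10): truth gives 0, best alternative gives 0.
(Remaining 10 profiles checked similarly; truth is weakly best in each.)
In every case the truthful report is at least as good as any alternative, so it is a dominant strategy.

Yes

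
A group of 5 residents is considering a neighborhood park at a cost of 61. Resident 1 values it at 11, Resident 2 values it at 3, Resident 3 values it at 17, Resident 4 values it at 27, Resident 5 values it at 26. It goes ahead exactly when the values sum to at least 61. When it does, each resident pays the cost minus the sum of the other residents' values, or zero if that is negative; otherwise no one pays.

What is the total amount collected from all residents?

7

Total value 84 ≥ cost 61, so it is built.
Resident 1: others sum to 73; max(0, 61 - 73) = 0.
Resident 2: others sum to 81; max(0, 61 - 81) = 0.
Resident 3: others sum to 67; max(0, 61 - 67) = 0.
Resident 4: others sum to 57; max(0, 61 - 57) = 4.
Resident 5: others sum to 58; max(0, 61 - 58) = 3.
Total collected = 0 + 0 + 0 + 4 + 3 = 7.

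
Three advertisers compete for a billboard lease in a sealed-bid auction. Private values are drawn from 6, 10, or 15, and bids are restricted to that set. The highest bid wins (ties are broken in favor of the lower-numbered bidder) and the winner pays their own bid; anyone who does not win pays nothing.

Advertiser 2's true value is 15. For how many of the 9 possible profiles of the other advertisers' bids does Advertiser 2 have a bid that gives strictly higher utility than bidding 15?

2

Others bid (6, 6): truth gives 0; bid 10 gives 5 > 0. Violating.
Others bid (6, 10): truth gives 0; bid 10 gives 5 > 0. Violating.
Others bid (6, 15): truth gives 0; no alternative beats it.
Others bid (10, 6): truth gives 0; no alternative beats it.
(Checking all 9 profiles: 2 have a profitable deviation, 7 do not.)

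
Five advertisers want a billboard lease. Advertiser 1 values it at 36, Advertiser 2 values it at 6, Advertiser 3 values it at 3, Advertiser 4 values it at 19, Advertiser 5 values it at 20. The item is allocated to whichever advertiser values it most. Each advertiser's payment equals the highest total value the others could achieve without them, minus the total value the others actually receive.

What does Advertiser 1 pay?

20

Advertiser 1 has the highest value and receives the item.
Without Advertiser 1, the item would go to the next-highest value, 20, so the others could achieve 20.
With Advertiser 1 present and winning, the others receive nothing, so their total is 0.
Payment = 20 - 0 = 20.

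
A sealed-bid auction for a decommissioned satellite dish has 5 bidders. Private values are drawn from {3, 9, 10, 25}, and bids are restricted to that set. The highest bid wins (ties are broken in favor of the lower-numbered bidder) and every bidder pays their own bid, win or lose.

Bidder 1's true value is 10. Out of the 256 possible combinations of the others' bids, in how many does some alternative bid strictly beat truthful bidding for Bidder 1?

Others bid (3, 3, 3, 3): truth gives 0; bid 3 gives 7 > 0. Violating.
Others bid (3, 3, 3, 9): truth gives 0; bid 9 gives 1 > 0. Violating.
Others bid (3, 3, 3, 25): truth gives -10; bid 3 gives -3 > -10. Violating.
Others bid (3, 3, 9, 3): truth gives 0; bid 9 gives 1 > 0. Violating.
Others bid (3, 3, 3, 10): truth gives 0; no alternative beats it.
Others bid (3, 3, 9, 10): truth gives 0; no alternative beats it.
(Checking all 256 profiles: 191 have a profitable deviation, 65 do not.)

191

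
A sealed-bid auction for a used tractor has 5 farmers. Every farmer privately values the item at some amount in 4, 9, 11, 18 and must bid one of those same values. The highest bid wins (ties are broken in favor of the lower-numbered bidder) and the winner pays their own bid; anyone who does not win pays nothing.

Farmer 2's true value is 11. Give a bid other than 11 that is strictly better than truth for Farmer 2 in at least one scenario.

Suppose Farmer 1 bids 4, Farmer 3 bids 4, Farmer 4 bids 4 and Farmer 5 bids 4.
Bid 11: wins, pays 11, utility 11 - 11 = 0.
Bid 9: wins, pays 9, utility 11 - 9 = 2.
So bidding 9 beats truth here (2 > 0).

9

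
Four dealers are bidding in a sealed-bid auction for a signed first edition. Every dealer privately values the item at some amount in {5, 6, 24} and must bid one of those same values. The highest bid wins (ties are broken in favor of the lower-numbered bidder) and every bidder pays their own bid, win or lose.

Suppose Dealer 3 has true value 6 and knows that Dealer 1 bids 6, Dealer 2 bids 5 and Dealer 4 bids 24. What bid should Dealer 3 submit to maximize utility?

Bid 5: loses but pays 5, utility -5.
Bid 6: loses but pays 6, utility -6.
Bid 24: wins, pays 24, utility 6 - 24 = -18.
The best choice is 5 with utility -5.

5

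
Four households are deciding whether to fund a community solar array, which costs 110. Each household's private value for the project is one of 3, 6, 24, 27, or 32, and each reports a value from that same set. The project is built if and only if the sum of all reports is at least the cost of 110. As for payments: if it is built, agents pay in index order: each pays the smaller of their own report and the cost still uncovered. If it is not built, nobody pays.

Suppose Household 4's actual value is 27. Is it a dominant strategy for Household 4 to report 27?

Yes

Check each profile of the others' reports and compare truth against every alternative report.
Others report (32, 32, 32): truth gives 13, best alternative gives 13.
Others report (27, 32, 32): truth gives 8, best alternative gives 8.
Others report (32, 27, 32): truth gives 8, best alternative gives 8.
Others report (32, 32, 27): truth gives 8, best alternative gives 8.
Others report (24, 32, 32): truth gives 5, best alternative gives 5.
Others report (32, 24, 32): truth gives 5, best alternative gives 5.
(Remaining 119 profiles checked similarly; truth is weakly best in each.)
In every case the truthful report is at least as good as any alternative, so it is a dominant strategy.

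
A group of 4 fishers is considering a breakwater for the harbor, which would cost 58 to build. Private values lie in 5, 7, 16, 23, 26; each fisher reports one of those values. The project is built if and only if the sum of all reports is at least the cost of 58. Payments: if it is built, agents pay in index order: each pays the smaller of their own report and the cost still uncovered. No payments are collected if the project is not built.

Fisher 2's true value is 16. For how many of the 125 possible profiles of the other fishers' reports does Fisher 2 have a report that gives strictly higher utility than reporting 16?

50

Others report (5, 23, 23): truth gives 0; report 7 gives 9 > 0. Violating.
Others report (5, 23, 26): truth gives 0; report 5 gives 11 > 0. Violating.
Others report (5, 26, 23): truth gives 0; report 5 gives 11 > 0. Violating.
Others report (5, 26, 26): truth gives 0; report 5 gives 11 > 0. Violating.
Others report (5, 5, 5): truth gives 0; no alternative beats it.
Others report (5, 5, 7): truth gives 0; no alternative beats it.
(Checking all 125 profiles: 50 have a profitable deviation, 75 do not.)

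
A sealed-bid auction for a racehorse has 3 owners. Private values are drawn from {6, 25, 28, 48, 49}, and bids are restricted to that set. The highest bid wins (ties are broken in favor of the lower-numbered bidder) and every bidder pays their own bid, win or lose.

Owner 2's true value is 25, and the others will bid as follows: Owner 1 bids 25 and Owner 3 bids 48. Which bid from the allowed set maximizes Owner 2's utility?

Bid 6: loses but pays 6, utility -6.
Bid 25: loses but pays 25, utility -25.
Bid 28: loses but pays 28, utility -28.
Bid 48: wins, pays 48, utility 25 - 48 = -23.
Bid 49: wins, pays 49, utility 25 - 49 = -24.
The best choice is 6 with utility -6.

6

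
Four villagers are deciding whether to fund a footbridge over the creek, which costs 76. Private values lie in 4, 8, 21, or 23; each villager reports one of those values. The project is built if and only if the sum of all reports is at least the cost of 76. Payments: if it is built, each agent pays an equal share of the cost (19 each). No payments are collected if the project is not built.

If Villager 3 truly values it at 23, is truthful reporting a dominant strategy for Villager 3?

Yes

Check each profile of the others' reports and compare truth against every alternative report.
Others report (8, 23, 23): truth gives 4, best alternative gives 0.
Others report (23, 8, 23): truth gives 4, best alternative gives 0.
Others report (23, 23, 8): truth gives 4, best alternative gives 0.
Others report (21, 21, 21): truth gives 4, best alternative gives 4.
Others report (21, 21, 23): truth gives 4, best alternative gives 4.
Others report (21, 23, 21): truth gives 4, best alternative gives 4.
(Remaining 58 profiles checked similarly; truth is weakly best in each.)
In every case the truthful report is at least as good as any alternative, so it is a dominant strategy.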